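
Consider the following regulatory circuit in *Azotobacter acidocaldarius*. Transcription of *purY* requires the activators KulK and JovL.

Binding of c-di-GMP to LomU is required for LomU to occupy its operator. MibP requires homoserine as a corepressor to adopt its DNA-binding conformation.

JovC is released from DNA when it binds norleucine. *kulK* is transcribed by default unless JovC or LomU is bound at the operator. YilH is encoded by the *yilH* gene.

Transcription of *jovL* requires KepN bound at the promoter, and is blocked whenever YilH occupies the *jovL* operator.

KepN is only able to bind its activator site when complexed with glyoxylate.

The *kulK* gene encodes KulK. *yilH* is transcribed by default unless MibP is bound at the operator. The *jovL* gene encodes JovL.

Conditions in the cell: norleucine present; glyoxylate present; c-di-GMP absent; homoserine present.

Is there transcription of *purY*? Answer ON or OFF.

ON

Norleucine is present, so JovC is inactive.
c-di-GMP is absent, so LomU is inactive.
With no repressor bound, *kulK* is transcribed.
So KulK is produced and active.
Glyoxylate is present, so KepN is active.
Homoserine is present, so MibP is active.
With repressor MibP bound, *yilH* is not transcribed.
So YilH is not produced.
No repressor is bound and KepN is active, so *jovL* is transcribed.
So JovL is produced and active.
No repressor is bound and KulK and JovL are active, so *purY* is transcribed.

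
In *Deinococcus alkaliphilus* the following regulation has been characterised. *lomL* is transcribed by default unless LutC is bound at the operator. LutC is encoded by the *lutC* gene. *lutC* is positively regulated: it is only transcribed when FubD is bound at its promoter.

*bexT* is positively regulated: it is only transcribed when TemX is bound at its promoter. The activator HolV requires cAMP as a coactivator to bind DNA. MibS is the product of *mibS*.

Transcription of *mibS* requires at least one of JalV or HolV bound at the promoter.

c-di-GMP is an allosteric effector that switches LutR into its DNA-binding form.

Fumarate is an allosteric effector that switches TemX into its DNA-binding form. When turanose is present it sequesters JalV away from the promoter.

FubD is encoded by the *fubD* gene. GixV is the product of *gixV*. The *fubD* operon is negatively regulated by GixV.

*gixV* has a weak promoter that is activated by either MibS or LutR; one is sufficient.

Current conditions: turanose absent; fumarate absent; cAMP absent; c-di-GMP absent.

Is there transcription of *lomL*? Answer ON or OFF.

ON

Turanose is absent, so JalV is active.
cAMP is absent, so HolV is inactive.
Activator JalV is present, so *mibS* is transcribed.
So MibS is produced and active.
c-di-GMP is absent, so LutR is inactive.
Activator MibS is present, so *gixV* is transcribed.
So GixV is produced and active.
With repressor GixV bound, *fubD* is not transcribed.
So FubD is not produced.
Required activator FubD is absent, so *lutC* is not transcribed.
So LutC is not produced.
With no repressor bound, *lomL* is transcribed.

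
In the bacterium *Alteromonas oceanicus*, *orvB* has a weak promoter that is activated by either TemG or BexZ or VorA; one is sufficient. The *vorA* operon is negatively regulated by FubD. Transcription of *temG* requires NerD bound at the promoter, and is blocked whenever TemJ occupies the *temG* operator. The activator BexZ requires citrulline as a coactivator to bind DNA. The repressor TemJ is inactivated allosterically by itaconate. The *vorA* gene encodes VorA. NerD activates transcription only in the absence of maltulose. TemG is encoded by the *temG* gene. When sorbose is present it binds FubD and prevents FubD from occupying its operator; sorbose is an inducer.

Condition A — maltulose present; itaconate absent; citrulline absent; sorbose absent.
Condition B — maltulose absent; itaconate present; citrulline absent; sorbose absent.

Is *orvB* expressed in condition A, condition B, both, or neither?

B only

Condition A:
Maltulose is present, so NerD is inactive.
Itaconate is absent, so TemJ is active.
With repressor TemJ bound, *temG* is not transcribed.
So TemG is not produced.
Citrulline is absent, so BexZ is inactive.
Sorbose is absent, so FubD is active.
With repressor FubD bound, *vorA* is not transcribed.
So VorA is not produced.
No activator is available at the *orvB* promoter, so *orvB* is not transcribed.
→ *orvB* is OFF in A.
Condition B:
Maltulose is absent, so NerD is active.
Itaconate is present, so TemJ is inactive.
No repressor is bound and NerD is active, so *temG* is transcribed.
So TemG is produced and active.
Citrulline is absent, so BexZ is inactive.
Sorbose is absent, so FubD is active.
With repressor FubD bound, *vorA* is not transcribed.
So VorA is not produced.
Activator TemG is present, so *orvB* is transcribed.
→ *orvB* is ON in B.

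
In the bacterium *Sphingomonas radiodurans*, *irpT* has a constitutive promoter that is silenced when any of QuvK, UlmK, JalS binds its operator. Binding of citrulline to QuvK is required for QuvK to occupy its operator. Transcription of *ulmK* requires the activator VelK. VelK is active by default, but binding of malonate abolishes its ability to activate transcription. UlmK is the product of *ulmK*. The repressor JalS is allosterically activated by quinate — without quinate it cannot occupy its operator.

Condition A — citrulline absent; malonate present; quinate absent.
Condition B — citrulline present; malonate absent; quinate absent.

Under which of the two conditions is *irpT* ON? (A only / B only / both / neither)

A only

Condition A:
Citrulline is absent, so QuvK is inactive.
Malonate is present, so VelK is inactive.
Required activator VelK is absent, so *ulmK* is not transcribed.
So UlmK is not produced.
Quinate is absent, so JalS is inactive.
With no repressor bound, *irpT* is transcribed.
→ *irpT* is ON in A.
Condition B:
Citrulline is present, so QuvK is active.
Malonate is absent, so VelK is active.
No repressor is bound and VelK is active, so *ulmK* is transcribed.
So UlmK is produced and active.
Quinate is absent, so JalS is inactive.
With repressor QuvK bound, *irpT* is not transcribed.
→ *irpT* is OFF in B.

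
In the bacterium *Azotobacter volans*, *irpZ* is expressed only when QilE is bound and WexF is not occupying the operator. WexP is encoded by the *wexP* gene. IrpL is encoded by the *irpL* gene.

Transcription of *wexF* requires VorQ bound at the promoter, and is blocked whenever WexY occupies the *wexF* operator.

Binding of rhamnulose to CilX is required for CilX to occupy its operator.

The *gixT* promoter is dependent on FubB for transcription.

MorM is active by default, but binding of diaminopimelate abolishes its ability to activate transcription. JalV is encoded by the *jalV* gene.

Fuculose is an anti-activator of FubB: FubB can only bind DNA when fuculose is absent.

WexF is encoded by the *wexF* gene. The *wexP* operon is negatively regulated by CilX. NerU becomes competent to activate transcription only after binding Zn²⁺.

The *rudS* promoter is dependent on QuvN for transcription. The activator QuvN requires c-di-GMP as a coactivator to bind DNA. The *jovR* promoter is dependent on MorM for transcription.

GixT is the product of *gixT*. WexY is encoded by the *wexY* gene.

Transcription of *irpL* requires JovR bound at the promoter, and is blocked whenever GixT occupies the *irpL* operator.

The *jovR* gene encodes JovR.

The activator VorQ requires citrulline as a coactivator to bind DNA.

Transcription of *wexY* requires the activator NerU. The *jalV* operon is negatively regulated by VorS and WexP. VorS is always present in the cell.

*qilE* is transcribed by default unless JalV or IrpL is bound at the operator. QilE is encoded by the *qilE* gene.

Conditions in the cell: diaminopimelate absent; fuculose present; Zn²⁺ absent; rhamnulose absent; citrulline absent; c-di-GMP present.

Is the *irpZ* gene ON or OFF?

VorS is produced constitutively and is active.
Rhamnulose is absent, so CilX is inactive.
With no repressor bound, *wexP* is transcribed.
So WexP is produced and active.
With repressor VorS bound, *jalV* is not transcribed.
So JalV is not produced.
Fuculose is present, so FubB is inactive.
Required activator FubB is absent, so *gixT* is not transcribed.
So GixT is not produced.
Diaminopimelate is absent, so MorM is active.
No repressor is bound and MorM is active, so *jovR* is transcribed.
So JovR is produced and active.
No repressor is bound and JovR is active, so *irpL* is transcribed.
So IrpL is produced and active.
With repressor IrpL bound, *qilE* is not transcribed.
So QilE is not produced.
Zn²⁺ is absent, so NerU is inactive.
Required activator NerU is absent, so *wexY* is not transcribed.
So WexY is not produced.
Citrulline is absent, so VorQ is inactive.
Required activator VorQ is absent, so *wexF* is not transcribed.
So WexF is not produced.
Required activator QilE is absent, so *irpZ* is not transcribed.

OFF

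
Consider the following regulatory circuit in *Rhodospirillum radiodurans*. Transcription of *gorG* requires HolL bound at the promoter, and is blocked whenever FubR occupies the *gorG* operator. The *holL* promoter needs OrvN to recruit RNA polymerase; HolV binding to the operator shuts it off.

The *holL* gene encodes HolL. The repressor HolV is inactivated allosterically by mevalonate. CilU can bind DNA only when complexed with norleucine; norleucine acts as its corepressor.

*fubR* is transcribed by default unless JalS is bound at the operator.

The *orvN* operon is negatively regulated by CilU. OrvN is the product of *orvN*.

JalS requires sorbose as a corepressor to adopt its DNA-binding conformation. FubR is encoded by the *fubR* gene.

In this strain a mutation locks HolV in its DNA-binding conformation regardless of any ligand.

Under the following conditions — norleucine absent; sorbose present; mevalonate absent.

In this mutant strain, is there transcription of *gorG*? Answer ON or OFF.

OFF

HolV is constitutively active in this strain.
Norleucine is absent, so CilU is inactive.
With no repressor bound, *orvN* is transcribed.
So OrvN is produced and active.
With repressor HolV bound, *holL* is not transcribed.
So HolL is not produced.
Sorbose is present, so JalS is active.
With repressor JalS bound, *fubR* is not transcribed.
So FubR is not produced.
Required activator HolL is absent, so *gorG* is not transcribed.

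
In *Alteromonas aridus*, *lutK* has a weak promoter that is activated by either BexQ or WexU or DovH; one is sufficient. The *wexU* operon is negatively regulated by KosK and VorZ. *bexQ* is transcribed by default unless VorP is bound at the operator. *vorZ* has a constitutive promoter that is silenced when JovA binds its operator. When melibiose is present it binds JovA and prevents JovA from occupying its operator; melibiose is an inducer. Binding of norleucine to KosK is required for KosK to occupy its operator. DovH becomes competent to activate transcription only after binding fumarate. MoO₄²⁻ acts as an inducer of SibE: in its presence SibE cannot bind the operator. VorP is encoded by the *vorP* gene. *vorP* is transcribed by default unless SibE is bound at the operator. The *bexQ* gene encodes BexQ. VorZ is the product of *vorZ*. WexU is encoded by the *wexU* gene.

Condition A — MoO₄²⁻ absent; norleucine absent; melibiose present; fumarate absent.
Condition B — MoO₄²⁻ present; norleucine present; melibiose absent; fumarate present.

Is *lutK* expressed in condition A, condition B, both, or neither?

Condition A:
MoO₄²⁻ is absent, so SibE is active.
With repressor SibE bound, *vorP* is not transcribed.
So VorP is not produced.
With no repressor bound, *bexQ* is transcribed.
So BexQ is produced and active.
Norleucine is absent, so KosK is inactive.
Melibiose is present, so JovA is inactive.
With no repressor bound, *vorZ* is transcribed.
So VorZ is produced and active.
With repressor VorZ bound, *wexU* is not transcribed.
So WexU is not produced.
Fumarate is absent, so DovH is inactive.
Activator BexQ is present, so *lutK* is transcribed.
→ *lutK* is ON in A.
Condition B:
MoO₄²⁻ is present, so SibE is inactive.
With no repressor bound, *vorP* is transcribed.
So VorP is produced and active.
With repressor VorP bound, *bexQ* is not transcribed.
So BexQ is not produced.
Norleucine is present, so KosK is active.
Melibiose is absent, so JovA is active.
With repressor JovA bound, *vorZ* is not transcribed.
So VorZ is not produced.
With repressor KosK bound, *wexU* is not transcribed.
So WexU is not produced.
Fumarate is present, so DovH is active.
Activator DovH is present, so *lutK* is transcribed.
→ *lutK* is ON in B.

both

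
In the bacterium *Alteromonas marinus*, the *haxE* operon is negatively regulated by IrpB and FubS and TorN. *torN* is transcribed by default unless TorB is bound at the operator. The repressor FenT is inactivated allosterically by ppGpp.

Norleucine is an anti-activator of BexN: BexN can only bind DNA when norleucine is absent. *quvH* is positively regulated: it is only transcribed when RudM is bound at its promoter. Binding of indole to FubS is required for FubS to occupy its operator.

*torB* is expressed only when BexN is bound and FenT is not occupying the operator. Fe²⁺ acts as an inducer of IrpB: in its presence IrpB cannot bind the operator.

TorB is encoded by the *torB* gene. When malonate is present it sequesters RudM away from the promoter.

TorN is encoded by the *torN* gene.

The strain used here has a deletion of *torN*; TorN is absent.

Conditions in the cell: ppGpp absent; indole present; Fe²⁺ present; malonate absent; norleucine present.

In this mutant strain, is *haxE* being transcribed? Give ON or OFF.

OFF

Fe²⁺ is present, so IrpB is inactive.
Indole is present, so FubS is active.
TorN is non-functional in this strain, so it has no effect.
With repressor FubS bound, *haxE* is not transcribed.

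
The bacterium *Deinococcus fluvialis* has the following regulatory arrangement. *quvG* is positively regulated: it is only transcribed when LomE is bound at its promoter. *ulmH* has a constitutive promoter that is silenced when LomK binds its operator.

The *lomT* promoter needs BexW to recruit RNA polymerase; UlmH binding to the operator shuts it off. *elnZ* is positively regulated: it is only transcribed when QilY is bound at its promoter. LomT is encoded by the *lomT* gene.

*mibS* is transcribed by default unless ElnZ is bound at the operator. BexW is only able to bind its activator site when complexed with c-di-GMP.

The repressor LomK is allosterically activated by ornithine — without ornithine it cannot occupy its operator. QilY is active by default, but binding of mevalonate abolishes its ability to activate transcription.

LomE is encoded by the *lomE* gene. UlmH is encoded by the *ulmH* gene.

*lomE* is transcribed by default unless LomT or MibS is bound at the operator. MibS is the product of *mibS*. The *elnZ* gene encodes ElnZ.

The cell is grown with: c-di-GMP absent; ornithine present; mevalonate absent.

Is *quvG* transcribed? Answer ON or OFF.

ON

Ornithine is present, so LomK is active.
With repressor LomK bound, *ulmH* is not transcribed.
So UlmH is not produced.
c-di-GMP is absent, so BexW is inactive.
Required activator BexW is absent, so *lomT* is not transcribed.
So LomT is not produced.
Mevalonate is absent, so QilY is active.
No repressor is bound and QilY is active, so *elnZ* is transcribed.
So ElnZ is produced and active.
With repressor ElnZ bound, *mibS* is not transcribed.
So MibS is not produced.
With no repressor bound, *lomE* is transcribed.
So LomE is produced and active.
No repressor is bound and LomE is active, so *quvG* is transcribed.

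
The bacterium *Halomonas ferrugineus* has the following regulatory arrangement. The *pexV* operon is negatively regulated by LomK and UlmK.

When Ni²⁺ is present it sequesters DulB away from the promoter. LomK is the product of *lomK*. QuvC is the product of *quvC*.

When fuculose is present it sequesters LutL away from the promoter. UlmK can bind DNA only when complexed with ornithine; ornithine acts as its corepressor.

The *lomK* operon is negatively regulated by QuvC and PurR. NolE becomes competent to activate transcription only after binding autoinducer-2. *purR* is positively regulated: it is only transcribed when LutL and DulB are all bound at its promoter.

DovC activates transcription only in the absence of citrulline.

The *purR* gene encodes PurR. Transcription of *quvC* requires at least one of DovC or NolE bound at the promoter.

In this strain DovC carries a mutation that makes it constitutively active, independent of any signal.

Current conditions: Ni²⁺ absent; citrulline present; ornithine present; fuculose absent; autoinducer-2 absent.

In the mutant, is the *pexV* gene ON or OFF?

OFF

DovC is constitutively active in this strain.
Autoinducer-2 is absent, so NolE is inactive.
Activator DovC is present, so *quvC* is transcribed.
So QuvC is produced and active.
Fuculose is absent, so LutL is active.
Ni²⁺ is absent, so DulB is active.
No repressor is bound and LutL and DulB are active, so *purR* is transcribed.
So PurR is produced and active.
With repressor QuvC bound, *lomK* is not transcribed.
So LomK is not produced.
Ornithine is present, so UlmK is active.
With repressor UlmK bound, *pexV* is not transcribed.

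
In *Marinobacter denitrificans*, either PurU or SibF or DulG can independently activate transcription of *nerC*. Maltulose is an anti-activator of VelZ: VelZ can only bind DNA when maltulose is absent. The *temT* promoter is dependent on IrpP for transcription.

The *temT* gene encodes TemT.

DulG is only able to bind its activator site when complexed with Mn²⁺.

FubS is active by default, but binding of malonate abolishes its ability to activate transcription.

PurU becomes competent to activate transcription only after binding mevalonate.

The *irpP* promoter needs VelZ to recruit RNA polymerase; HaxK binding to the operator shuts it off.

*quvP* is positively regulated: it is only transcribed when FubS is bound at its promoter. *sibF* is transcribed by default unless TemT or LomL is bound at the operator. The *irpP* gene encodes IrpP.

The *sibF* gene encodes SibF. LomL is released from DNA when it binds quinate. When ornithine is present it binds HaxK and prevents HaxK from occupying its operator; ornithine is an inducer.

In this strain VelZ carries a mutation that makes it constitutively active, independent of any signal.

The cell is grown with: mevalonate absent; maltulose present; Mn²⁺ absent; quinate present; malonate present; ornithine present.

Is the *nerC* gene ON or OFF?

Mevalonate is absent, so PurU is inactive.
Ornithine is present, so HaxK is inactive.
VelZ is constitutively active in this strain.
No repressor is bound and VelZ is active, so *irpP* is transcribed.
So IrpP is produced and active.
No repressor is bound and IrpP is active, so *temT* is transcribed.
So TemT is produced and active.
Quinate is present, so LomL is inactive.
With repressor TemT bound, *sibF* is not transcribed.
So SibF is not produced.
Mn²⁺ is absent, so DulG is inactive.
No activator is available at the *nerC* promoter, so *nerC* is not transcribed.

OFF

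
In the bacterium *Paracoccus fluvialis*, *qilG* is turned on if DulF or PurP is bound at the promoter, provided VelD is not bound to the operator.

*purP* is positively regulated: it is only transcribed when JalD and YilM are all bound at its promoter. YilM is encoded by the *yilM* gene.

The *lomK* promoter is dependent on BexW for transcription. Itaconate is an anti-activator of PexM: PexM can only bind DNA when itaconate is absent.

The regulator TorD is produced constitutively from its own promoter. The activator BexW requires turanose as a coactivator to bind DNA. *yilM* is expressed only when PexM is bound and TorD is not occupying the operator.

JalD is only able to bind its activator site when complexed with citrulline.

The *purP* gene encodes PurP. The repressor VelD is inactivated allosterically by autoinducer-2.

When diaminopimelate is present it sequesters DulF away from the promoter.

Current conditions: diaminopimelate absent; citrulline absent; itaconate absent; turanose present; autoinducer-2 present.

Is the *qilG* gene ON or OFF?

Autoinducer-2 is present, so VelD is inactive.
Diaminopimelate is absent, so DulF is active.
Citrulline is absent, so JalD is inactive.
TorD is produced constitutively and is active.
Itaconate is absent, so PexM is active.
With repressor TorD bound, *yilM* is not transcribed.
So YilM is not produced.
Required activator JalD is absent, so *purP* is not transcribed.
So PurP is not produced.
Activator DulF is present, so *qilG* is transcribed.

ON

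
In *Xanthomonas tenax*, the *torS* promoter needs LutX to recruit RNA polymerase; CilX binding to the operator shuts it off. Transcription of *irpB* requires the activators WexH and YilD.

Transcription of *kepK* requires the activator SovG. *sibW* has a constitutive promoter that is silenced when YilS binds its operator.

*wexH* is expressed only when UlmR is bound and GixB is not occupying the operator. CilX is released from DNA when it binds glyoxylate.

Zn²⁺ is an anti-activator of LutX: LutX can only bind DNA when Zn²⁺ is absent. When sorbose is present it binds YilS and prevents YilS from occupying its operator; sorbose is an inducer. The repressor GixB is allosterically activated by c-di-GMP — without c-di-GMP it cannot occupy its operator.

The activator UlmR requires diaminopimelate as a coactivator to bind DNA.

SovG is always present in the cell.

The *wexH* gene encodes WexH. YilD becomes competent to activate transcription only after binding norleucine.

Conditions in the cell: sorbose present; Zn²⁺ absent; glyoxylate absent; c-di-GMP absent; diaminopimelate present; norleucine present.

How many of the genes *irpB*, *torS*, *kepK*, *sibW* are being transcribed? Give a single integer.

c-di-GMP is absent, so GixB is inactive.
Diaminopimelate is present, so UlmR is active.
No repressor is bound and UlmR is active, so *wexH* is transcribed.
So WexH is produced and active.
Norleucine is present, so YilD is active.
No repressor is bound and WexH and YilD are active, so *irpB* is transcribed.
→ *irpB* is ON.
Glyoxylate is absent, so CilX is active.
Zn²⁺ is absent, so LutX is active.
With repressor CilX bound, *torS* is not transcribed.
→ *torS* is OFF.
SovG is produced constitutively and is active.
No repressor is bound and SovG is active, so *kepK* is transcribed.
→ *kepK* is ON.
Sorbose is present, so YilS is inactive.
With no repressor bound, *sibW* is transcribed.
→ *sibW* is ON.
3 of the 4 genes are transcribed.

3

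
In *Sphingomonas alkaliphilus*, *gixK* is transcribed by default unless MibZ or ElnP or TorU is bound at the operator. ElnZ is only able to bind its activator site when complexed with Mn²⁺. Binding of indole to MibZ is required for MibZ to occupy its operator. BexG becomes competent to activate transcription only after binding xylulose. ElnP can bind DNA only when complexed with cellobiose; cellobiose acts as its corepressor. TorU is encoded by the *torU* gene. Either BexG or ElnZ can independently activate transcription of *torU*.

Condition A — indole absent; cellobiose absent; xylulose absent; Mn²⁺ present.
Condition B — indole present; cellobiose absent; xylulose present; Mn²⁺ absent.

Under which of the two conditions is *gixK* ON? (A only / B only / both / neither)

neither

Condition A:
Indole is absent, so MibZ is inactive.
Cellobiose is absent, so ElnP is inactive.
Xylulose is absent, so BexG is inactive.
Mn²⁺ is present, so ElnZ is active.
Activator ElnZ is present, so *torU* is transcribed.
So TorU is produced and active.
With repressor TorU bound, *gixK* is not transcribed.
→ *gixK* is OFF in A.
Condition B:
Indole is present, so MibZ is active.
Cellobiose is absent, so ElnP is inactive.
Xylulose is present, so BexG is active.
Mn²⁺ is absent, so ElnZ is inactive.
Activator BexG is present, so *torU* is transcribed.
So TorU is produced and active.
With repressor MibZ bound, *gixK* is not transcribed.
→ *gixK* is OFF in B.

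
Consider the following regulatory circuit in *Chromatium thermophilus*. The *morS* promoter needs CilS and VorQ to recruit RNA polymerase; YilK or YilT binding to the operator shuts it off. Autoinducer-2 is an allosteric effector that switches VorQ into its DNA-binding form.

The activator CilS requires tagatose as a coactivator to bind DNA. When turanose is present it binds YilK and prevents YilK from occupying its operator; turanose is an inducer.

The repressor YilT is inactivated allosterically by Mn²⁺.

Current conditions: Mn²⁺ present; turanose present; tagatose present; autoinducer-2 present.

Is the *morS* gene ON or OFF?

ON

Tagatose is present, so CilS is active.
Turanose is present, so YilK is inactive.
Mn²⁺ is present, so YilT is inactive.
Autoinducer-2 is present, so VorQ is active.
No repressor is bound and CilS and VorQ are active, so *morS* is transcribed.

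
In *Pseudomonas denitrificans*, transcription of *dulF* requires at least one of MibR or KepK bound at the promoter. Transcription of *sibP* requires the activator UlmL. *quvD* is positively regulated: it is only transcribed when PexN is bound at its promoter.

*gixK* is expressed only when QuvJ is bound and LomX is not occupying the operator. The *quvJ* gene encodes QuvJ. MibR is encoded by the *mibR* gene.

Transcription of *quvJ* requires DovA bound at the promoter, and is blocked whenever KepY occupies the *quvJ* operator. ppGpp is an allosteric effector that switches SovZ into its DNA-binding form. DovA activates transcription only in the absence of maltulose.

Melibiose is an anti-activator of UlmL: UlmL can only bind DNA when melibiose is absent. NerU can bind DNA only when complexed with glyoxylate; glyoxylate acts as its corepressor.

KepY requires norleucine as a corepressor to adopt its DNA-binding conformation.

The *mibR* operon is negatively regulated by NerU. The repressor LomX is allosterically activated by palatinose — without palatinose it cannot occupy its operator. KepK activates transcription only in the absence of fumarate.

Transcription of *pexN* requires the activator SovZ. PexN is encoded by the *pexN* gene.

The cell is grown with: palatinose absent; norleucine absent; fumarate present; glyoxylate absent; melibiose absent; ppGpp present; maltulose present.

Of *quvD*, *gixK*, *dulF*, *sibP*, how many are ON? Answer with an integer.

3

ppGpp is present, so SovZ is active.
No repressor is bound and SovZ is active, so *pexN* is transcribed.
So PexN is produced and active.
No repressor is bound and PexN is active, so *quvD* is transcribed.
→ *quvD* is ON.
Maltulose is present, so DovA is inactive.
Norleucine is absent, so KepY is inactive.
Required activator DovA is absent, so *quvJ* is not transcribed.
So QuvJ is not produced.
Palatinose is absent, so LomX is inactive.
Required activator QuvJ is absent, so *gixK* is not transcribed.
→ *gixK* is OFF.
Glyoxylate is absent, so NerU is inactive.
With no repressor bound, *mibR* is transcribed.
So MibR is produced and active.
Fumarate is present, so KepK is inactive.
Activator MibR is present, so *dulF* is transcribed.
→ *dulF* is ON.
Melibiose is absent, so UlmL is active.
No repressor is bound and UlmL is active, so *sibP* is transcribed.
→ *sibP* is ON.
3 of the 4 genes are transcribed.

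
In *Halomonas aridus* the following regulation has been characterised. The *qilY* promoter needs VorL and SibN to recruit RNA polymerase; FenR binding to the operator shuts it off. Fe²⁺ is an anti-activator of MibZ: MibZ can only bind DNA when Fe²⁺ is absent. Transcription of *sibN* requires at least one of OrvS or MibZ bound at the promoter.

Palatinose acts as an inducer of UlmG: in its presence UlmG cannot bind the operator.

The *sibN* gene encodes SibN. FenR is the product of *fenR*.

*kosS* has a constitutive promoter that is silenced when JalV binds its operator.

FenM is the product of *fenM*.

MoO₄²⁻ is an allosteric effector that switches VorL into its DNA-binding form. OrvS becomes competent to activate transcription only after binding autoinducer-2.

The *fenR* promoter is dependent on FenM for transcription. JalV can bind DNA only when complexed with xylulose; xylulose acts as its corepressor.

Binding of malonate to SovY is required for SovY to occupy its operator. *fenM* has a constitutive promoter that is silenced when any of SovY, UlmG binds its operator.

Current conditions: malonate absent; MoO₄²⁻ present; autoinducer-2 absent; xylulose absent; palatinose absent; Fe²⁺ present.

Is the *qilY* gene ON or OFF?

OFF

Malonate is absent, so SovY is inactive.
Palatinose is absent, so UlmG is active.
With repressor UlmG bound, *fenM* is not transcribed.
So FenM is not produced.
Required activator FenM is absent, so *fenR* is not transcribed.
So FenR is not produced.
MoO₄²⁻ is present, so VorL is active.
Autoinducer-2 is absent, so OrvS is inactive.
Fe²⁺ is present, so MibZ is inactive.
No activator is available at the *sibN* promoter, so *sibN* is not transcribed.
So SibN is not produced.
Required activator SibN is absent, so *qilY* is not transcribed.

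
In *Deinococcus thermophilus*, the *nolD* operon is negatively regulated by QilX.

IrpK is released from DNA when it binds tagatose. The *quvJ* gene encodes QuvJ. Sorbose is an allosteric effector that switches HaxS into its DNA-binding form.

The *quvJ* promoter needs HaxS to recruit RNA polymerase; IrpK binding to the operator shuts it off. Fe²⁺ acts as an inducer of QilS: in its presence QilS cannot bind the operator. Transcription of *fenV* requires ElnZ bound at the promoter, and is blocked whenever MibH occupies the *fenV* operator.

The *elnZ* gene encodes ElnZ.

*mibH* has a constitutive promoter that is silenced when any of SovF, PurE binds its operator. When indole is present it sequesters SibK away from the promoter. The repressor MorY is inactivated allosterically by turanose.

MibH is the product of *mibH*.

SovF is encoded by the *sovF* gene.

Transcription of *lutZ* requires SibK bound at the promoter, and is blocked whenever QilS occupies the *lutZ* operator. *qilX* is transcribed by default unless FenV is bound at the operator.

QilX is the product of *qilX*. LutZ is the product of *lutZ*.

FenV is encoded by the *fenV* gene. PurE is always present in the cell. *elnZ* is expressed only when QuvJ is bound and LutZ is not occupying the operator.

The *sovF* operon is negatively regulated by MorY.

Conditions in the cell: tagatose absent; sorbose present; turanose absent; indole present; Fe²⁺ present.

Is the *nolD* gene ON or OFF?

OFF

Turanose is absent, so MorY is active.
With repressor MorY bound, *sovF* is not transcribed.
So SovF is not produced.
PurE is produced constitutively and is active.
With repressor PurE bound, *mibH* is not transcribed.
So MibH is not produced.
Indole is present, so SibK is inactive.
Fe²⁺ is present, so QilS is inactive.
Required activator SibK is absent, so *lutZ* is not transcribed.
So LutZ is not produced.
Tagatose is absent, so IrpK is active.
Sorbose is present, so HaxS is active.
With repressor IrpK bound, *quvJ* is not transcribed.
So QuvJ is not produced.
Required activator QuvJ is absent, so *elnZ* is not transcribed.
So ElnZ is not produced.
Required activator ElnZ is absent, so *fenV* is not transcribed.
So FenV is not produced.
With no repressor bound, *qilX* is transcribed.
So QilX is produced and active.
With repressor QilX bound, *nolD* is not transcribed.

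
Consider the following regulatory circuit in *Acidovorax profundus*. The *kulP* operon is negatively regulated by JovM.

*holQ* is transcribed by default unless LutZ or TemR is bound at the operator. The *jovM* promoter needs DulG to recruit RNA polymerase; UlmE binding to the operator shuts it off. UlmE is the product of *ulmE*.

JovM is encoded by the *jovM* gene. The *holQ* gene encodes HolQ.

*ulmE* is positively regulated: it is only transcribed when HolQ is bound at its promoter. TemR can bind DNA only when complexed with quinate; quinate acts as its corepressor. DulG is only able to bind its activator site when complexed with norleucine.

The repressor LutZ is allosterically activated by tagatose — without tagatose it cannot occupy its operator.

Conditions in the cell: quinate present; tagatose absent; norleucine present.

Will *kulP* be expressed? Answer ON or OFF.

Tagatose is absent, so LutZ is inactive.
Quinate is present, so TemR is active.
With repressor TemR bound, *holQ* is not transcribed.
So HolQ is not produced.
Required activator HolQ is absent, so *ulmE* is not transcribed.
So UlmE is not produced.
Norleucine is present, so DulG is active.
No repressor is bound and DulG is active, so *jovM* is transcribed.
So JovM is produced and active.
With repressor JovM bound, *kulP* is not transcribed.

OFF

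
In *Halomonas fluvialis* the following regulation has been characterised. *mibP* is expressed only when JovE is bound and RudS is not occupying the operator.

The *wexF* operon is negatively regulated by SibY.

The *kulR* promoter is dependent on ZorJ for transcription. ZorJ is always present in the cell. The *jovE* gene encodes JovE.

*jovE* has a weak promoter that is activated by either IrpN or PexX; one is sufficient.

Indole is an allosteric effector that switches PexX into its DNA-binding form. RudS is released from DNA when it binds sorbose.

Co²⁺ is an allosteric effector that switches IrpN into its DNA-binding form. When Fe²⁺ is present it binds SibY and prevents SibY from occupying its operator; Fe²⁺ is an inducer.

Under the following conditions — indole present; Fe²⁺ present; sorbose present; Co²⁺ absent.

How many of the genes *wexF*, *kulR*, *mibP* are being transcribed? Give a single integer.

Fe²⁺ is present, so SibY is inactive.
With no repressor bound, *wexF* is transcribed.
→ *wexF* is ON.
ZorJ is produced constitutively and is active.
No repressor is bound and ZorJ is active, so *kulR* is transcribed.
→ *kulR* is ON.
Sorbose is present, so RudS is inactive.
Co²⁺ is absent, so IrpN is inactive.
Indole is present, so PexX is active.
Activator PexX is present, so *jovE* is transcribed.
So JovE is produced and active.
No repressor is bound and JovE is active, so *mibP* is transcribed.
→ *mibP* is ON.
3 of the 3 genes are transcribed.

3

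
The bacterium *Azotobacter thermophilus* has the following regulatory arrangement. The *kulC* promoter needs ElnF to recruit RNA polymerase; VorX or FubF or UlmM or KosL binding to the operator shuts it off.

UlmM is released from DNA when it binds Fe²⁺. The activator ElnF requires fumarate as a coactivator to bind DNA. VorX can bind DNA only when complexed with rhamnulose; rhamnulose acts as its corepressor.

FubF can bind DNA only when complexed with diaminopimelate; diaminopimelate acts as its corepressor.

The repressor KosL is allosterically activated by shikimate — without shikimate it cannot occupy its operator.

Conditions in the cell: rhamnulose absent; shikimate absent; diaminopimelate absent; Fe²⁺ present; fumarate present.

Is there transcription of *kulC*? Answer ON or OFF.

ON

Rhamnulose is absent, so VorX is inactive.
Fumarate is present, so ElnF is active.
Diaminopimelate is absent, so FubF is inactive.
Fe²⁺ is present, so UlmM is inactive.
Shikimate is absent, so KosL is inactive.
No repressor is bound and ElnF is active, so *kulC* is transcribed.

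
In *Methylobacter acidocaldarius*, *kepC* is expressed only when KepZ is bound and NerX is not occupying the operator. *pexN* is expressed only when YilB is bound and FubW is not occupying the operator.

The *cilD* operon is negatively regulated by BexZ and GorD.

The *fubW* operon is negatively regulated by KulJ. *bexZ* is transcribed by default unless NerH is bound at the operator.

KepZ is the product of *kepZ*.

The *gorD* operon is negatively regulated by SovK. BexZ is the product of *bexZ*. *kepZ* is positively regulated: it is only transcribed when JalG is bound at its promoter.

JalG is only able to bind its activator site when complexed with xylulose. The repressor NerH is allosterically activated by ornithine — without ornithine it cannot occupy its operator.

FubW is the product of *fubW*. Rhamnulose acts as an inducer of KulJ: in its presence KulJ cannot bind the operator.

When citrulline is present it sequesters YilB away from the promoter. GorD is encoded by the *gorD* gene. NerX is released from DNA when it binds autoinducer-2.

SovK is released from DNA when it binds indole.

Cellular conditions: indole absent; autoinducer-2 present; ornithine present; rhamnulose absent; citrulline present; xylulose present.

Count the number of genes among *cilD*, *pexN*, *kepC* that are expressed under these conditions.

Ornithine is present, so NerH is active.
With repressor NerH bound, *bexZ* is not transcribed.
So BexZ is not produced.
Indole is absent, so SovK is active.
With repressor SovK bound, *gorD* is not transcribed.
So GorD is not produced.
With no repressor bound, *cilD* is transcribed.
→ *cilD* is ON.
Rhamnulose is absent, so KulJ is active.
With repressor KulJ bound, *fubW* is not transcribed.
So FubW is not produced.
Citrulline is present, so YilB is inactive.
Required activator YilB is absent, so *pexN* is not transcribed.
→ *pexN* is OFF.
Xylulose is present, so JalG is active.
No repressor is bound and JalG is active, so *kepZ* is transcribed.
So KepZ is produced and active.
Autoinducer-2 is present, so NerX is inactive.
No repressor is bound and KepZ is active, so *kepC* is transcribed.
→ *kepC* is ON.
2 of the 3 genes are transcribed.

2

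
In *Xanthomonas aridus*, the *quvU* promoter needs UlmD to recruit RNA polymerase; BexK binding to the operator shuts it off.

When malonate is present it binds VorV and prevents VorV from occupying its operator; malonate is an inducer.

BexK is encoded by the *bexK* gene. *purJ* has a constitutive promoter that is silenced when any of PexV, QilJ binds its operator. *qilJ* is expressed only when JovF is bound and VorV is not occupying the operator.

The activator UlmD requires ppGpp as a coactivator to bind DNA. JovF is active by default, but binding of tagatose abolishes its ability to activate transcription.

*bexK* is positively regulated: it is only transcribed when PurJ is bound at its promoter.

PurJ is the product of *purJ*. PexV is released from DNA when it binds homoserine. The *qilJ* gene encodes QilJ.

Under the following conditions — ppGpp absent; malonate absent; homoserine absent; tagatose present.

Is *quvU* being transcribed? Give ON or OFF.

OFF

ppGpp is absent, so UlmD is inactive.
Homoserine is absent, so PexV is active.
Malonate is absent, so VorV is active.
Tagatose is present, so JovF is inactive.
With repressor VorV bound, *qilJ* is not transcribed.
So QilJ is not produced.
With repressor PexV bound, *purJ* is not transcribed.
So PurJ is not produced.
Required activator PurJ is absent, so *bexK* is not transcribed.
So BexK is not produced.
Required activator UlmD is absent, so *quvU* is not transcribed.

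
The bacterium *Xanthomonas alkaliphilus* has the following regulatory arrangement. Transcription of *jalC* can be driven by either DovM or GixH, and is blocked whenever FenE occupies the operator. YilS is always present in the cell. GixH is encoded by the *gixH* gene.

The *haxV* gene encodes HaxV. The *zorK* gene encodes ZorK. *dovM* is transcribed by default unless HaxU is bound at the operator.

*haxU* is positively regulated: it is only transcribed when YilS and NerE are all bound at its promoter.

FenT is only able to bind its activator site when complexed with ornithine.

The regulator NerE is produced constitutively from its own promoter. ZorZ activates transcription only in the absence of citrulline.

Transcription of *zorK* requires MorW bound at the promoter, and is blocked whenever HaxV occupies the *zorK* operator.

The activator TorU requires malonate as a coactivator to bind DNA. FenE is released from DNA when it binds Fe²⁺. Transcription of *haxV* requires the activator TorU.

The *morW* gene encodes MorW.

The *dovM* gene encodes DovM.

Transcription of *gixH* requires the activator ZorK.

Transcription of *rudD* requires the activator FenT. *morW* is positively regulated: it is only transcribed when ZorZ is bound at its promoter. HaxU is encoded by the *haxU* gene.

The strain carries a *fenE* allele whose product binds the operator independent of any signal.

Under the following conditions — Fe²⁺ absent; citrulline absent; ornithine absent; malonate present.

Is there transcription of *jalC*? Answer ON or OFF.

FenE is constitutively active in this strain.
YilS is produced constitutively and is active.
NerE is produced constitutively and is active.
No repressor is bound and YilS and NerE are active, so *haxU* is transcribed.
So HaxU is produced and active.
With repressor HaxU bound, *dovM* is not transcribed.
So DovM is not produced.
Malonate is present, so TorU is active.
No repressor is bound and TorU is active, so *haxV* is transcribed.
So HaxV is produced and active.
Citrulline is absent, so ZorZ is active.
No repressor is bound and ZorZ is active, so *morW* is transcribed.
So MorW is produced and active.
With repressor HaxV bound, *zorK* is not transcribed.
So ZorK is not produced.
Required activator ZorK is absent, so *gixH* is not transcribed.
So GixH is not produced.
With repressor FenE bound, *jalC* is not transcribed.

OFF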